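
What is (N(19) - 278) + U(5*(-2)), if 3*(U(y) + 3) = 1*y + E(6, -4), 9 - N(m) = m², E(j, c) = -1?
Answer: -1910/3 ≈ -636.67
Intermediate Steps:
N(m) = 9 - m²
U(y) = -10/3 + y/3 (U(y) = -3 + (1*y - 1)/3 = -3 + (y - 1)/3 = -3 + (-1 + y)/3 = -3 + (-⅓ + y/3) = -10/3 + y/3)
(N(19) - 278) + U(5*(-2)) = ((9 - 1*19²) - 278) + (-10/3 + (5*(-2))/3) = ((9 - 1*361) - 278) + (-10/3 + (⅓)*(-10)) = ((9 - 361) - 278) + (-10/3 - 10/3) = (-352 - 278) - 20/3 = -630 - 20/3 = -1910/3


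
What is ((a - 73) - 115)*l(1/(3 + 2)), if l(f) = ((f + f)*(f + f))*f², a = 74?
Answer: -456/625 ≈ -0.72960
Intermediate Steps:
l(f) = 4*f⁴ (l(f) = ((2*f)*(2*f))*f² = (4*f²)*f² = 4*f⁴)
((a - 73) - 115)*l(1/(3 + 2)) = ((74 - 73) - 115)*(4*(1/(3 + 2))⁴) = (1 - 115)*(4*(1/5)⁴) = -456*(⅕)⁴ = -456/625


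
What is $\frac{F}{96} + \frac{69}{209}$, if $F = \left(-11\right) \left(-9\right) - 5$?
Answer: $\frac{13135}{10032} \approx 1.3093$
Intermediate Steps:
$F = 94$ ($F = 99 - 5 = 94$)
$\frac{F}{96} + \frac{69}{209} = \frac{94}{96} + \frac{69}{209} = 94 \cdot \frac{1}{96} + 69 \cdot \frac{1}{209} = \frac{47}{48} + \frac{69}{209} = \frac{13135}{10032}$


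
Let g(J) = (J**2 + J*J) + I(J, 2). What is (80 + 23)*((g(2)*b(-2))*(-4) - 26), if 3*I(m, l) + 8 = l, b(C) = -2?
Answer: 2266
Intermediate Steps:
I(m, l) = -8/3 + l/3
g(J) = -2 + 2*J**2 (g(J) = (J**2 + J*J) + (-8/3 + (1/3)*2) = (J**2 + J**2) + (-8/3 + 2/3) = 2*J**2 - 2 = -2 + 2*J**2)
(80 + 23)*((g(2)*b(-2))*(-4) - 26) = (80 + 23)*(((-2 + 2*2**2)*(-2))*(-4) - 26) = 103*(((-2 + 2*4)*(-2))*(-4) - 26) = 103*(((-2 + 8)*(-2))*(-4) - 26) = 103*((6*(-2))*(-4) - 26) = 103*(-12*(-4) - 26) = 103*(48 - 26) = 103*22 = 2266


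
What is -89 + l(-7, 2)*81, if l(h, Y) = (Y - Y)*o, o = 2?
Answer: -89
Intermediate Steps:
l(h, Y) = 0 (l(h, Y) = (Y - Y)*2 = 0*2 = 0)
-89 + l(-7, 2)*81 = -89 + 0*81 = -89 + 0 = -89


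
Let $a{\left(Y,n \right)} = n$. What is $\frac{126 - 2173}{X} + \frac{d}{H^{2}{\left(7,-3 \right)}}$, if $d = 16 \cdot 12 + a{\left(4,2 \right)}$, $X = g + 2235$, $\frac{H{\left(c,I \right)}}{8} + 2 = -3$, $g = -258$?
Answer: $- \frac{1445831}{1581600} \approx -0.91416$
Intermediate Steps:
$H{\left(c,I \right)} = -40$ ($H{\left(c,I \right)} = -16 + 8 \left(-3\right) = -16 - 24 = -40$)
$X = 1977$ ($X = -258 + 2235 = 1977$)
$d = 194$ ($d = 16 \cdot 12 + 2 = 192 + 2 = 194$)
$\frac{126 - 2173}{X} + \frac{d}{H^{2}{\left(7,-3 \right)}} = \frac{126 - 2173}{1977} + \frac{194}{\left(-40\right)^{2}} = \left(-2047\right) \frac{1}{1977} + \frac{194}{1600} = - \frac{2047}{1977} + 194 \cdot \frac{1}{1600} = - \frac{2047}{1977} + \frac{97}{800} = - \frac{1445831}{1581600}$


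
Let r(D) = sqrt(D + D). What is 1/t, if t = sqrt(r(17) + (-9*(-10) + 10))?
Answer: 1/sqrt(100 + sqrt(34)) ≈ 0.097206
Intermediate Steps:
r(D) = sqrt(2)*sqrt(D) (r(D) = sqrt(2*D) = sqrt(2)*sqrt(D))
t = sqrt(100 + sqrt(34)) (t = sqrt(sqrt(2)*sqrt(17) + (-9*(-10) + 10)) = sqrt(sqrt(34) + (90 + 10)) = sqrt(sqrt(34) + 100) = sqrt(100 + sqrt(34)) ≈ 10.287)
1/t = 1/(sqrt(100 + sqrt(34))) = 1/sqrt(100 + sqrt(34))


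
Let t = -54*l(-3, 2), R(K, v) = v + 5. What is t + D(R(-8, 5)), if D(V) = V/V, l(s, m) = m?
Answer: -107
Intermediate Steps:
R(K, v) = 5 + v
D(V) = 1
t = -108 (t = -54*2 = -108)
t + D(R(-8, 5)) = -108 + 1 = -107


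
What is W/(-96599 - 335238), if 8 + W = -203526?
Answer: 203534/431837 ≈ 0.47132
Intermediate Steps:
W = -203534 (W = -8 - 203526 = -203534)
W/(-96599 - 335238) = -203534/(-96599 - 335238) = -203534/(-431837) = -203534*(-1/431837) = 203534/431837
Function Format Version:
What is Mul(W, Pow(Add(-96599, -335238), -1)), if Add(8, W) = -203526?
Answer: Rational(203534, 431837) ≈ 0.47132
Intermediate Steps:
W = -203534 (W = Add(-8, -203526) = -203534)
Mul(W, Pow(Add(-96599, -335238), -1)) = Mul(-203534, Pow(Add(-96599, -335238), -1)) = Mul(-203534, Pow(-431837, -1)) = Mul(-203534, Rational(-1, 431837)) = Rational(203534, 431837)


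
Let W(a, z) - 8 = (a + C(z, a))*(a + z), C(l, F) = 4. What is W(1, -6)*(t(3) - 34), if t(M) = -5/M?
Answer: 1819/3 ≈ 606.33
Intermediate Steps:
W(a, z) = 8 + (4 + a)*(a + z) (W(a, z) = 8 + (a + 4)*(a + z) = 8 + (4 + a)*(a + z))
W(1, -6)*(t(3) - 34) = (8 + 1² + 4*1 + 4*(-6) + 1*(-6))*(-5/3 - 34) = (8 + 1 + 4 - 24 - 6)*(-5*⅓ - 34) = -17*(-5/3 - 34) = -17*(-107/3) = 1819/3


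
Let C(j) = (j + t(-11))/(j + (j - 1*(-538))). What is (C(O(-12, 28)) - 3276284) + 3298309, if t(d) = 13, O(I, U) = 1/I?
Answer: 142149505/6454 ≈ 22025.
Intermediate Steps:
C(j) = (13 + j)/(538 + 2*j) (C(j) = (j + 13)/(j + (j - 1*(-538))) = (13 + j)/(j + (j + 538)) = (13 + j)/(j + (538 + j)) = (13 + j)/(538 + 2*j))
(C(O(-12, 28)) - 3276284) + 3298309 = ((13 + 1/(-12))/(2*(269 + 1/(-12))) - 3276284) + 3298309 = ((13 - 1/12)/(2*(269 - 1/12)) - 3276284) + 3298309 = ((½)*(155/12)/(3227/12) - 3276284) + 3298309 = ((½)*(12/3227)*(155/12) - 3276284) + 3298309 = (155/6454 - 3276284) + 3298309 = -21145136781/6454 + 3298309 = 142149505/6454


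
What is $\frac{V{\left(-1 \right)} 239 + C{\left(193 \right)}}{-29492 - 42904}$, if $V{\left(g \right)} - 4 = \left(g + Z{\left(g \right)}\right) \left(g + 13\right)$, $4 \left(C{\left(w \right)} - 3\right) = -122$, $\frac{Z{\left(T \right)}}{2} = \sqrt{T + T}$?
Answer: $\frac{431}{16088} - \frac{478 i \sqrt{2}}{6033} \approx 0.02679 - 0.11205 i$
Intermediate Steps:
$Z{\left(T \right)} = 2 \sqrt{2} \sqrt{T}$ ($Z{\left(T \right)} = 2 \sqrt{T + T} = 2 \sqrt{2 T} = 2 \sqrt{2} \sqrt{T}$)
$C{\left(w \right)} = - \frac{55}{2}$ ($C{\left(w \right)} = 3 + \frac{1}{4} \left(-122\right) = 3 - \frac{61}{2} = - \frac{55}{2}$)
$V{\left(g \right)} = 4 + \left(13 + g\right) \left(g + 2 \sqrt{2} \sqrt{g}\right)$ ($V{\left(g \right)} = 4 + \left(g + 2 \sqrt{2} \sqrt{g}\right) \left(g + 13\right) = 4 + \left(g + 2 \sqrt{2} \sqrt{g}\right) \left(13 + g\right) = 4 + \left(13 + g\right) \left(g + 2 \sqrt{2} \sqrt{g}\right)$)
$\frac{V{\left(-1 \right)} 239 + C{\left(193 \right)}}{-29492 - 42904} = \frac{\left(4 + \left(-1\right)^{2} + 13 \left(-1\right) + 2 \sqrt{2} \left(-1\right)^{\frac{3}{2}} + 26 \sqrt{2} \sqrt{-1}\right) 239 - \frac{55}{2}}{-29492 - 42904} = \frac{\left(4 + 1 - 13 + 2 \sqrt{2} \left(- i\right) + 26 \sqrt{2} i\right) 239 - \frac{55}{2}}{-72396} = \left(\left(4 + 1 - 13 - 2 i \sqrt{2} + 26 i \sqrt{2}\right) 239 - \frac{55}{2}\right) \left(- \frac{1}{72396}\right) = \left(\left(-8 + 24 i \sqrt{2}\right) 239 - \frac{55}{2}\right) \left(- \frac{1}{72396}\right) = \left(\left(-1912 + 5736 i \sqrt{2}\right) - \frac{55}{2}\right) \left(- \frac{1}{72396}\right) = \left(- \frac{3879}{2} + 5736 i \sqrt{2}\right) \left(- \frac{1}{72396}\right) = \frac{431}{16088} - \frac{478 i \sqrt{2}}{6033}$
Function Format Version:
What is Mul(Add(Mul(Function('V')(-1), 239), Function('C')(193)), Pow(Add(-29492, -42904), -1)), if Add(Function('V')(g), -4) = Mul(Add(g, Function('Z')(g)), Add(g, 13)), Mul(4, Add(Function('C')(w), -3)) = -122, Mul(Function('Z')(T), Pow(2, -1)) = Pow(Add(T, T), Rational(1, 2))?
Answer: Add(Rational(431, 16088), Mul(Rational(-478, 6033), I, Pow(2, Rational(1, 2)))) ≈ Add(0.026790, Mul(-0.11205, I))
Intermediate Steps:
Function('Z')(T) = Mul(2, Pow(2, Rational(1, 2)), Pow(T, Rational(1, 2))) (Function('Z')(T) = Mul(2, Pow(Add(T, T), Rational(1, 2))) = Mul(2, Pow(Mul(2, T), Rational(1, 2))) = Mul(2, Mul(Pow(2, Rational(1, 2)), Pow(T, Rational(1, 2)))) = Mul(2, Pow(2, Rational(1, 2)), Pow(T, Rational(1, 2))))
Function('C')(w) = Rational(-55, 2) (Function('C')(w) = Add(3, Mul(Rational(1, 4), -122)) = Add(3, Rational(-61, 2)) = Rational(-55, 2))
Function('V')(g) = Add(4, Mul(Add(13, g), Add(g, Mul(2, Pow(2, Rational(1, 2)), Pow(g, Rational(1, 2)))))) (Function('V')(g) = Add(4, Mul(Add(g, Mul(2, Pow(2, Rational(1, 2)), Pow(g, Rational(1, 2)))), Add(g, 13))) = Add(4, Mul(Add(g, Mul(2, Pow(2, Rational(1, 2)), Pow(g, Rational(1, 2)))), Add(13, g))) = Add(4, Mul(Add(13, g), Add(g, Mul(2, Pow(2, Rational(1, 2)), Pow(g, Rational(1, 2)))))))
Mul(Add(Mul(Function('V')(-1), 239), Function('C')(193)), Pow(Add(-29492, -42904), -1)) = Mul(Add(Mul(Add(4, Pow(-1, 2), Mul(13, -1), Mul(2, Pow(2, Rational(1, 2)), Pow(-1, Rational(3, 2))), Mul(26, Pow(2, Rational(1, 2)), Pow(-1, Rational(1, 2)))), 239), Rational(-55, 2)), Pow(Add(-29492, -42904), -1)) = Mul(Add(Mul(Add(4, 1, -13, Mul(2, Pow(2, Rational(1, 2)), Mul(-1, I)), Mul(26, Pow(2, Rational(1, 2)), I)), 239), Rational(-55, 2)), Pow(-72396, -1)) = Mul(Add(Mul(Add(4, 1, -13, Mul(-2, I, Pow(2, Rational(1, 2))), Mul(26, I, Pow(2, Rational(1, 2)))), 239), Rational(-55, 2)), Rational(-1, 72396)) = Mul(Add(Mul(Add(-8, Mul(24, I, Pow(2, Rational(1, 2)))), 239), Rational(-55, 2)), Rational(-1, 72396)) = Mul(Add(Add(-1912, Mul(5736, I, Pow(2, Rational(1, 2)))), Rational(-55, 2)), Rational(-1, 72396)) = Mul(Add(Rational(-3879, 2), Mul(5736, I, Pow(2, Rational(1, 2)))), Rational(-1, 72396)) = Add(Rational(431, 16088), Mul(Rational(-478, 6033), I, Pow(2, Rational(1, 2))))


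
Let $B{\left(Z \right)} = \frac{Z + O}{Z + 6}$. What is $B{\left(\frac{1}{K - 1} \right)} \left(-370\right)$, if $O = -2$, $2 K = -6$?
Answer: $\frac{3330}{23} \approx 144.78$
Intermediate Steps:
$K = -3$ ($K = \frac{1}{2} \left(-6\right) = -3$)
$B{\left(Z \right)} = \frac{-2 + Z}{6 + Z}$ ($B{\left(Z \right)} = \frac{Z - 2}{Z + 6} = \frac{-2 + Z}{6 + Z}$)
$B{\left(\frac{1}{K - 1} \right)} \left(-370\right) = \frac{-2 + \frac{1}{-3 - 1}}{6 + \frac{1}{-3 - 1}} \left(-370\right) = \frac{-2 + \frac{1}{-4}}{6 + \frac{1}{-4}} \left(-370\right) = \frac{-2 - \frac{1}{4}}{6 - \frac{1}{4}} \left(-370\right) = \frac{1}{\frac{23}{4}} \left(- \frac{9}{4}\right) \left(-370\right) = \frac{4}{23} \left(- \frac{9}{4}\right) \left(-370\right) = \left(- \frac{9}{23}\right) \left(-370\right) = \frac{3330}{23}$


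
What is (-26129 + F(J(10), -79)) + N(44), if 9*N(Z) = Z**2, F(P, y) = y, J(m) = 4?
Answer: -233936/9 ≈ -25993.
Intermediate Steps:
N(Z) = Z**2/9
(-26129 + F(J(10), -79)) + N(44) = (-26129 - 79) + (1/9)*44**2 = -26208 + (1/9)*1936 = -26208 + 1936/9 = -233936/9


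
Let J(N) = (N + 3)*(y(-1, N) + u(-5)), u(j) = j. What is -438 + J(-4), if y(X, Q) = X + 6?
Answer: -438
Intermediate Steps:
y(X, Q) = 6 + X
J(N) = 0 (J(N) = (N + 3)*((6 - 1) - 5) = (3 + N)*(5 - 5) = (3 + N)*0 = 0)
-438 + J(-4) = -438 + 0 = -438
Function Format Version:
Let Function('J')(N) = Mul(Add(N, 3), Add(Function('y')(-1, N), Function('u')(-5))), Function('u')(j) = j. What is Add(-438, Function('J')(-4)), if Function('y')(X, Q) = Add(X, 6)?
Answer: -438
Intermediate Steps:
Function('y')(X, Q) = Add(6, X)
Function('J')(N) = 0 (Function('J')(N) = Mul(Add(N, 3), Add(Add(6, -1), -5)) = Mul(Add(3, N), Add(5, -5)) = Mul(Add(3, N), 0) = 0)
Add(-438, Function('J')(-4)) = Add(-438, 0) = -438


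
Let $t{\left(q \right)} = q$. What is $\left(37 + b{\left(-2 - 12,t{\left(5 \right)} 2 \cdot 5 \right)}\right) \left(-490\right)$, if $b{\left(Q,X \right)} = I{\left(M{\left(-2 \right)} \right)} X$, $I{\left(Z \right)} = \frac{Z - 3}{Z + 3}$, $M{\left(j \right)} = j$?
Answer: $104370$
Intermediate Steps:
$I{\left(Z \right)} = \frac{-3 + Z}{3 + Z}$
$b{\left(Q,X \right)} = - 5 X$ ($b{\left(Q,X \right)} = \frac{-3 - 2}{3 - 2} X = 1^{-1} \left(-5\right) X = 1 \left(-5\right) X = - 5 X$)
$\left(37 + b{\left(-2 - 12,t{\left(5 \right)} 2 \cdot 5 \right)}\right) \left(-490\right) = \left(37 - 5 \cdot 5 \cdot 2 \cdot 5\right) \left(-490\right) = \left(37 - 5 \cdot 10 \cdot 5\right) \left(-490\right) = \left(37 - 250\right) \left(-490\right) = \left(-213\right) \left(-490\right) = 104370$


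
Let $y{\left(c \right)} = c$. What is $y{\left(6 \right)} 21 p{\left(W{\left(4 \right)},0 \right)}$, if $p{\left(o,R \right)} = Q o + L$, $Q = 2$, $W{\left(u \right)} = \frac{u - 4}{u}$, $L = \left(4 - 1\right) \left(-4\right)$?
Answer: $-1512$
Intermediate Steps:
$L = -12$ ($L = 3 \left(-4\right) = -12$)
$W{\left(u \right)} = \frac{-4 + u}{u}$
$p{\left(o,R \right)} = -12 + 2 o$ ($p{\left(o,R \right)} = 2 o - 12 = -12 + 2 o$)
$y{\left(6 \right)} 21 p{\left(W{\left(4 \right)},0 \right)} = 6 \cdot 21 \left(-12 + 2 \frac{-4 + 4}{4}\right) = 126 \left(-12 + 2 \cdot \frac{1}{4} \cdot 0\right) = 126 \left(-12 + 2 \cdot 0\right) = 126 \left(-12 + 0\right) = 126 \left(-12\right) = -1512$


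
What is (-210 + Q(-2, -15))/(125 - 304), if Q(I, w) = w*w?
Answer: -15/179 ≈ -0.083799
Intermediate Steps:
Q(I, w) = w²
(-210 + Q(-2, -15))/(125 - 304) = (-210 + (-15)²)/(125 - 304) = (-210 + 225)/(-179) = 15*(-1/179) = -15/179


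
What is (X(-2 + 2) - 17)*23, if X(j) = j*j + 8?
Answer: -207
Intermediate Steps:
X(j) = 8 + j**2 (X(j) = j**2 + 8 = 8 + j**2)
(X(-2 + 2) - 17)*23 = ((8 + (-2 + 2)**2) - 17)*23 = ((8 + 0**2) - 17)*23 = ((8 + 0) - 17)*23 = (8 - 17)*23 = -9*23 = -207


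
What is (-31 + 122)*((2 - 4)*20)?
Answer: -3640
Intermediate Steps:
(-31 + 122)*((2 - 4)*20) = 91*((2 - 1*4)*20) = 91*((2 - 4)*20) = 91*(-2*20) = 91*(-40) = -3640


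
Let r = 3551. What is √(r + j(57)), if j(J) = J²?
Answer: 20*√17 ≈ 82.462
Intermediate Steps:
√(r + j(57)) = √(3551 + 57²) = √(3551 + 3249) = √6800 = 20*√17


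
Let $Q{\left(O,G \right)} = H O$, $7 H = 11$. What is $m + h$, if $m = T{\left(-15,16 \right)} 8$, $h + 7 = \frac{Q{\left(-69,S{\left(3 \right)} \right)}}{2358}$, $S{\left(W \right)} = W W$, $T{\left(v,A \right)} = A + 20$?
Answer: $\frac{1545809}{5502} \approx 280.95$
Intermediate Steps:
$H = \frac{11}{7}$ ($H = \frac{1}{7} \cdot 11 = \frac{11}{7} \approx 1.5714$)
$T{\left(v,A \right)} = 20 + A$
$S{\left(W \right)} = W^{2}$
$Q{\left(O,G \right)} = \frac{11 O}{7}$
$h = - \frac{38767}{5502}$ ($h = -7 + \frac{\frac{11}{7} \left(-69\right)}{2358} = -7 - \frac{253}{5502} = - \frac{38767}{5502} \approx -7.046$)
$m = 288$ ($m = \left(20 + 16\right) 8 = 36 \cdot 8 = 288$)
$m + h = 288 - \frac{38767}{5502} = \frac{1545809}{5502}$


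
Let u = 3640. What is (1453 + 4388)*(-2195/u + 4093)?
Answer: 17401886865/728 ≈ 2.3904e+7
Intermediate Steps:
(1453 + 4388)*(-2195/u + 4093) = (1453 + 4388)*(-2195/3640 + 4093) = 5841*(-2195*1/3640 + 4093) = 5841*(-439/728 + 4093) = 5841*(2979265/728) = 17401886865/728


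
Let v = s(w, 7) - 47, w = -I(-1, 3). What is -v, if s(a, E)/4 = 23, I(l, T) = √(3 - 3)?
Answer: -45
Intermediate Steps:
I(l, T) = 0 (I(l, T) = √0 = 0)
w = 0 (w = -1*0 = 0)
s(a, E) = 92 (s(a, E) = 4*23 = 92)
v = 45 (v = 92 - 47 = 45)
-v = -1*45 = -45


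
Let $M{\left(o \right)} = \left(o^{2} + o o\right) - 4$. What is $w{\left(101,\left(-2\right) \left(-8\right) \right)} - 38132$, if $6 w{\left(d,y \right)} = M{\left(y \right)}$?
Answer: $- \frac{114142}{3} \approx -38047.0$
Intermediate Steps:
$M{\left(o \right)} = -4 + 2 o^{2}$ ($M{\left(o \right)} = \left(o^{2} + o^{2}\right) - 4 = 2 o^{2} - 4 = -4 + 2 o^{2}$)
$w{\left(d,y \right)} = - \frac{2}{3} + \frac{y^{2}}{3}$ ($w{\left(d,y \right)} = \frac{-4 + 2 y^{2}}{6} = - \frac{2}{3} + \frac{y^{2}}{3}$)
$w{\left(101,\left(-2\right) \left(-8\right) \right)} - 38132 = \left(- \frac{2}{3} + \frac{\left(\left(-2\right) \left(-8\right)\right)^{2}}{3}\right) - 38132 = \left(- \frac{2}{3} + \frac{16^{2}}{3}\right) - 38132 = \left(- \frac{2}{3} + \frac{1}{3} \cdot 256\right) - 38132 = \left(- \frac{2}{3} + \frac{256}{3}\right) - 38132 = \frac{254}{3} - 38132 = - \frac{114142}{3}$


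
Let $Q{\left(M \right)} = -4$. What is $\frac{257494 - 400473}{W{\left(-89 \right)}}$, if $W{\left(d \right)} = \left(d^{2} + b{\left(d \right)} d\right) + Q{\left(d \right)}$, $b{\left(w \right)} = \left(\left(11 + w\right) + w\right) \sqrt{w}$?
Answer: $- \frac{1131964743}{19723559330} + \frac{2125096877 i \sqrt{89}}{19723559330} \approx -0.057392 + 1.0165 i$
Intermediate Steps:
$b{\left(w \right)} = \sqrt{w} \left(11 + 2 w\right)$ ($b{\left(w \right)} = \left(11 + 2 w\right) \sqrt{w} = \sqrt{w} \left(11 + 2 w\right)$)
$W{\left(d \right)} = -4 + d^{2} + d^{\frac{3}{2}} \left(11 + 2 d\right)$ ($W{\left(d \right)} = \left(d^{2} + \sqrt{d} \left(11 + 2 d\right) d\right) - 4 = \left(d^{2} + d^{\frac{3}{2}} \left(11 + 2 d\right)\right) - 4 = -4 + d^{2} + d^{\frac{3}{2}} \left(11 + 2 d\right)$)
$\frac{257494 - 400473}{W{\left(-89 \right)}} = \frac{257494 - 400473}{-4 + \left(-89\right)^{2} + \left(-89\right)^{\frac{3}{2}} \left(11 + 2 \left(-89\right)\right)} = \frac{257494 - 400473}{-4 + 7921 + - 89 i \sqrt{89} \left(11 - 178\right)} = - \frac{142979}{-4 + 7921 + - 89 i \sqrt{89} \left(-167\right)} = - \frac{142979}{-4 + 7921 + 14863 i \sqrt{89}} = - \frac{142979}{7917 + 14863 i \sqrt{89}}$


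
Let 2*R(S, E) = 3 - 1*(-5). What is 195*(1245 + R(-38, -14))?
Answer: 243555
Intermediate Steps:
R(S, E) = 4 (R(S, E) = (3 - 1*(-5))/2 = (3 + 5)/2 = (1/2)*8 = 4)
195*(1245 + R(-38, -14)) = 195*(1245 + 4) = 195*1249 = 243555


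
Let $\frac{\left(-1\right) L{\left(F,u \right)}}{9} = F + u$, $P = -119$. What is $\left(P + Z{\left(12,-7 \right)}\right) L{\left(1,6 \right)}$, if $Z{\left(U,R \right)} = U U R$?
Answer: $71001$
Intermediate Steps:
$L{\left(F,u \right)} = - 9 F - 9 u$ ($L{\left(F,u \right)} = - 9 \left(F + u\right) = - 9 F - 9 u$)
$Z{\left(U,R \right)} = R U^{2}$ ($Z{\left(U,R \right)} = U R U = R U^{2}$)
$\left(P + Z{\left(12,-7 \right)}\right) L{\left(1,6 \right)} = \left(-119 - 7 \cdot 12^{2}\right) \left(\left(-9\right) 1 - 54\right) = \left(-119 - 1008\right) \left(-9 - 54\right) = \left(-119 - 1008\right) \left(-63\right) = \left(-1127\right) \left(-63\right) = 71001$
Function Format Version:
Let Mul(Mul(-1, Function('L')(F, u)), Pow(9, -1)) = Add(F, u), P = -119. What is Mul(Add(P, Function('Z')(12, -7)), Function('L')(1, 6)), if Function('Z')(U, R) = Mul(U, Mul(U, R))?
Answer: 71001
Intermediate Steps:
Function('L')(F, u) = Add(Mul(-9, F), Mul(-9, u)) (Function('L')(F, u) = Mul(-9, Add(F, u)) = Add(Mul(-9, F), Mul(-9, u)))
Function('Z')(U, R) = Mul(R, Pow(U, 2)) (Function('Z')(U, R) = Mul(U, Mul(R, U)) = Mul(R, Pow(U, 2)))
Mul(Add(P, Function('Z')(12, -7)), Function('L')(1, 6)) = Mul(Add(-119, Mul(-7, Pow(12, 2))), Add(Mul(-9, 1), Mul(-9, 6))) = Mul(Add(-119, Mul(-7, 144)), Add(-9, -54)) = Mul(Add(-119, -1008), -63) = Mul(-1127, -63) = 71001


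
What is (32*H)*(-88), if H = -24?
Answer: 67584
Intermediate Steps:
(32*H)*(-88) = (32*(-24))*(-88) = -768*(-88) = 67584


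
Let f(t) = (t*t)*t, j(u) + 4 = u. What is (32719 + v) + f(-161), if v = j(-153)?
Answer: -4140719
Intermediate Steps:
j(u) = -4 + u
f(t) = t³ (f(t) = t²*t = t³)
v = -157 (v = -4 - 153 = -157)
(32719 + v) + f(-161) = (32719 - 157) + (-161)³ = 32562 - 4173281 = -4140719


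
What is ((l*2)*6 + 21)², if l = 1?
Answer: 1089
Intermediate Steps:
((l*2)*6 + 21)² = ((1*2)*6 + 21)² = (2*6 + 21)² = (12 + 21)² = 33² = 1089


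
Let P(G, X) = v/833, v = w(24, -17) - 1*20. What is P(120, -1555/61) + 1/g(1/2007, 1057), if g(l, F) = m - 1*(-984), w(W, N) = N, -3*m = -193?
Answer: -394/9065 ≈ -0.043464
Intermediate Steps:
m = 193/3 (m = -1/3*(-193) = 193/3 ≈ 64.333)
v = -37 (v = -17 - 1*20 = -17 - 20 = -37)
g(l, F) = 3145/3 (g(l, F) = 193/3 - 1*(-984) = 193/3 + 984 = 3145/3)
P(G, X) = -37/833
P(120, -1555/61) + 1/g(1/2007, 1057) = -37/833 + 1/(3145/3) = -37/833 + 3/3145 = -394/9065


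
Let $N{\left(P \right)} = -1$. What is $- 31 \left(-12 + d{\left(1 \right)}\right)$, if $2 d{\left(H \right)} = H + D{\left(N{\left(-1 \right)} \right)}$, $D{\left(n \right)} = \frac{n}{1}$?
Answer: $372$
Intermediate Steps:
$D{\left(n \right)} = n$ ($D{\left(n \right)} = n 1 = n$)
$d{\left(H \right)} = - \frac{1}{2} + \frac{H}{2}$ ($d{\left(H \right)} = \frac{H - 1}{2} = \frac{-1 + H}{2} = - \frac{1}{2} + \frac{H}{2}$)
$- 31 \left(-12 + d{\left(1 \right)}\right) = - 31 \left(-12 + \left(- \frac{1}{2} + \frac{1}{2} \cdot 1\right)\right) = - 31 \left(-12 + \left(- \frac{1}{2} + \frac{1}{2}\right)\right) = - 31 \left(-12 + 0\right) = \left(-31\right) \left(-12\right) = 372$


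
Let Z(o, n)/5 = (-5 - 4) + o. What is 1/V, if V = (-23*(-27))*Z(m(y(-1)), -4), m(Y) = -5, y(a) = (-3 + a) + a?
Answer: -1/43470 ≈ -2.3004e-5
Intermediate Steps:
y(a) = -3 + 2*a
Z(o, n) = -45 + 5*o (Z(o, n) = 5*((-5 - 4) + o) = 5*(-9 + o) = -45 + 5*o)
V = -43470 (V = (-23*(-27))*(-45 + 5*(-5)) = 621*(-45 - 25) = 621*(-70) = -43470)
1/V = 1/(-43470) = -1/43470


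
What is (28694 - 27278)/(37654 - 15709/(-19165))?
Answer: 27137640/721654619 ≈ 0.037605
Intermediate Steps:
(28694 - 27278)/(37654 - 15709/(-19165)) = 1416/(37654 - 15709*(-1/19165)) = 1416/(37654 + 15709/19165) = 1416/(721654619/19165) = 1416*(19165/721654619) = 27137640/721654619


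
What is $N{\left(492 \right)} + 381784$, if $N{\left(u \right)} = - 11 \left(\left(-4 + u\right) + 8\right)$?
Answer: $376328$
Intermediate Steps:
$N{\left(u \right)} = -44 - 11 u$ ($N{\left(u \right)} = - 11 \left(4 + u\right) = -44 - 11 u$)
$N{\left(492 \right)} + 381784 = \left(-44 - 5412\right) + 381784 = -5456 + 381784 = 376328$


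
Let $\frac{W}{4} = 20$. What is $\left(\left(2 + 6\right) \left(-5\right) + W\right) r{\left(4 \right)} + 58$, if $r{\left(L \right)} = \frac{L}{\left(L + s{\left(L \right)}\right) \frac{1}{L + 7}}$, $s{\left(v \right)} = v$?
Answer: $278$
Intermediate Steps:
$W = 80$ ($W = 4 \cdot 20 = 80$)
$r{\left(L \right)} = \frac{7}{2} + \frac{L}{2}$ ($r{\left(L \right)} = \frac{L}{\left(L + L\right) \frac{1}{L + 7}} = \frac{L}{2 L \frac{1}{7 + L}} = L \frac{7 + L}{2 L} = \frac{7}{2} + \frac{L}{2}$)
$\left(\left(2 + 6\right) \left(-5\right) + W\right) r{\left(4 \right)} + 58 = \left(\left(2 + 6\right) \left(-5\right) + 80\right) \left(\frac{7}{2} + \frac{1}{2} \cdot 4\right) + 58 = \left(8 \left(-5\right) + 80\right) \left(\frac{7}{2} + 2\right) + 58 = \left(-40 + 80\right) \frac{11}{2} + 58 = 40 \cdot \frac{11}{2} + 58 = 220 + 58 = 278$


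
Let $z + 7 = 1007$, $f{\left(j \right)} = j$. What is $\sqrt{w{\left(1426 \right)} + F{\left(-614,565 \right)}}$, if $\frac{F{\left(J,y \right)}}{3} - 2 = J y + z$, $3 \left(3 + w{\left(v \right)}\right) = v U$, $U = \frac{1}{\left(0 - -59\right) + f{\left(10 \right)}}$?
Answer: $\frac{i \sqrt{9339481}}{3} \approx 1018.7 i$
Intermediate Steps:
$z = 1000$ ($z = -7 + 1007 = 1000$)
$U = \frac{1}{69}$ ($U = \frac{1}{\left(0 - -59\right) + 10} = \frac{1}{\left(0 + 59\right) + 10} = \frac{1}{59 + 10} = \frac{1}{69} \approx 0.014493$)
$w{\left(v \right)} = -3 + \frac{v}{207}$ ($w{\left(v \right)} = -3 + \frac{v \frac{1}{69}}{3} = -3 + \frac{\frac{1}{69} v}{3} = -3 + \frac{v}{207}$)
$F{\left(J,y \right)} = 3006 + 3 J y$ ($F{\left(J,y \right)} = 6 + 3 \left(J y + 1000\right) = 6 + 3 \left(1000 + J y\right) = 6 + \left(3000 + 3 J y\right) = 3006 + 3 J y$)
$\sqrt{w{\left(1426 \right)} + F{\left(-614,565 \right)}} = \sqrt{\left(-3 + \frac{1}{207} \cdot 1426\right) + \left(3006 + 3 \left(-614\right) 565\right)} = \sqrt{\left(-3 + \frac{62}{9}\right) + \left(3006 - 1040730\right)} = \sqrt{\frac{35}{9} - 1037724} = \sqrt{- \frac{9339481}{9}} = \frac{i \sqrt{9339481}}{3}$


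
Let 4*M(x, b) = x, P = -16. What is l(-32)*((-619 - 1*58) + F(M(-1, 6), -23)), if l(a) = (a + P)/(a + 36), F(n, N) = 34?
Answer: 7716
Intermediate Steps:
M(x, b) = x/4
l(a) = (-16 + a)/(36 + a) (l(a) = (a - 16)/(a + 36) = (-16 + a)/(36 + a))
l(-32)*((-619 - 1*58) + F(M(-1, 6), -23)) = ((-16 - 32)/(36 - 32))*((-619 - 1*58) + 34) = (-48/4)*((-619 - 58) + 34) = ((1/4)*(-48))*(-677 + 34) = -12*(-643) = 7716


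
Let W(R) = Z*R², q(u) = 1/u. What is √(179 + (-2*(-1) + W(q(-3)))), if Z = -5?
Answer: 2*√406/3 ≈ 13.433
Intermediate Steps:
W(R) = -5*R²
√(179 + (-2*(-1) + W(q(-3)))) = √(179 + (-2*(-1) - 5*(1/(-3))²)) = √(179 + (2 - 5*(-⅓)²)) = √(179 + (2 - 5*⅑)) = √(179 + (2 - 5/9)) = √(179 + 13/9) = √(1624/9) = 2*√406/3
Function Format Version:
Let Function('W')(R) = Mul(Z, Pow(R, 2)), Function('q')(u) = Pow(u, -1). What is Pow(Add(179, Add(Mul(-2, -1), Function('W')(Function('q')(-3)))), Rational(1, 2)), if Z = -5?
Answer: Mul(Rational(2, 3), Pow(406, Rational(1, 2))) ≈ 13.433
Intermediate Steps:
Function('W')(R) = Mul(-5, Pow(R, 2))
Pow(Add(179, Add(Mul(-2, -1), Function('W')(Function('q')(-3)))), Rational(1, 2)) = Pow(Add(179, Add(Mul(-2, -1), Mul(-5, Pow(Pow(-3, -1), 2)))), Rational(1, 2)) = Pow(Add(179, Add(2, Mul(-5, Pow(Rational(-1, 3), 2)))), Rational(1, 2)) = Pow(Add(179, Add(2, Mul(-5, Rational(1, 9)))), Rational(1, 2)) = Pow(Add(179, Add(2, Rational(-5, 9))), Rational(1, 2)) = Pow(Add(179, Rational(13, 9)), Rational(1, 2)) = Pow(Rational(1624, 9), Rational(1, 2)) = Mul(Rational(2, 3), Pow(406, Rational(1, 2)))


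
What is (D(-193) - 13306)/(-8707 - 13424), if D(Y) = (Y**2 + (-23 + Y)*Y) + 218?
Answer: -65849/22131 ≈ -2.9754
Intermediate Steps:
D(Y) = 218 + Y**2 + Y*(-23 + Y) (D(Y) = (Y**2 + Y*(-23 + Y)) + 218 = 218 + Y**2 + Y*(-23 + Y))
(D(-193) - 13306)/(-8707 - 13424) = ((218 - 23*(-193) + 2*(-193)**2) - 13306)/(-8707 - 13424) = ((218 + 4439 + 2*37249) - 13306)/(-22131) = ((218 + 4439 + 74498) - 13306)*(-1/22131) = (79155 - 13306)*(-1/22131) = 65849*(-1/22131) = -65849/22131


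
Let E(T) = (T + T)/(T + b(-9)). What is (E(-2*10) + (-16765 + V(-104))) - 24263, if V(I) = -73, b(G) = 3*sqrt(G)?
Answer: -19768781/481 + 360*I/481 ≈ -41099.0 + 0.74844*I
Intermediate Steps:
E(T) = 2*T/(T + 9*I) (E(T) = (T + T)/(T + 3*sqrt(-9)) = (2*T)/(T + 3*(3*I)) = (2*T)/(T + 9*I) = 2*T/(T + 9*I))
(E(-2*10) + (-16765 + V(-104))) - 24263 = (2*(-2*10)/(-2*10 + 9*I) + (-16765 - 73)) - 24263 = (2*(-20)/(-20 + 9*I) - 16838) - 24263 = (2*(-20)*((-20 - 9*I)/481) - 16838) - 24263 = ((800/481 + 360*I/481) - 16838) - 24263 = (-8098278/481 + 360*I/481) - 24263 = -19768781/481 + 360*I/481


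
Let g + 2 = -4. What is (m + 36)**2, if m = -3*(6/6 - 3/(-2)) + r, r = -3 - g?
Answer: 3969/4 ≈ 992.25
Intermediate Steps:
g = -6 (g = -2 - 4 = -6)
r = 3 (r = -3 - 1*(-6) = -3 + 6 = 3)
m = -9/2 (m = -3*(6/6 - 3/(-2)) + 3 = -3*(6*(1/6) - 3*(-1/2)) + 3 = -3*(1 + 3/2) + 3 = -3*5/2 + 3 = -15/2 + 3 = -9/2 ≈ -4.5000)
(m + 36)**2 = (-9/2 + 36)**2 = (63/2)**2 = 3969/4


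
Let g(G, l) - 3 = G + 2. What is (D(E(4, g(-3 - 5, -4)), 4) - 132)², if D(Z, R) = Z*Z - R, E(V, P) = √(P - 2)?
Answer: 19881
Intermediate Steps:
g(G, l) = 5 + G (g(G, l) = 3 + (G + 2) = 3 + (2 + G) = 5 + G)
E(V, P) = √(-2 + P)
D(Z, R) = Z² - R
(D(E(4, g(-3 - 5, -4)), 4) - 132)² = (((√(-2 + (5 + (-3 - 5))))² - 1*4) - 132)² = (((√(-2 + (5 - 8)))² - 4) - 132)² = (((√(-2 - 3))² - 4) - 132)² = (((√(-5))² - 4) - 132)² = (((I*√5)² - 4) - 132)² = ((-5 - 4) - 132)² = (-9 - 132)² = (-141)² = 19881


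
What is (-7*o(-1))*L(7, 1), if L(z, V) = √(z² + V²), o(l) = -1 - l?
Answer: 0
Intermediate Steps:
L(z, V) = √(V² + z²)
(-7*o(-1))*L(7, 1) = (-7*(-1 - 1*(-1)))*√(1² + 7²) = (-7*(-1 + 1))*√(1 + 49) = (-7*0)*√50 = 0*(5*√2) = 0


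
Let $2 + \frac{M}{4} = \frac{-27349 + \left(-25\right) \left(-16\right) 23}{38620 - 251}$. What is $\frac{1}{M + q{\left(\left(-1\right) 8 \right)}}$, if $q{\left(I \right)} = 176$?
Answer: $\frac{38369}{6373396} \approx 0.0060202$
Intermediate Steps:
$M = - \frac{379548}{38369}$ ($M = -8 + 4 \frac{-27349 + \left(-25\right) \left(-16\right) 23}{38620 - 251} = -8 + 4 \frac{-27349 + 400 \cdot 23}{38369} = -8 + 4 \left(-27349 + 9200\right) \frac{1}{38369} = -8 + 4 \left(\left(-18149\right) \frac{1}{38369}\right) = -8 + 4 \left(- \frac{18149}{38369}\right) = -8 - \frac{72596}{38369} = - \frac{379548}{38369} \approx -9.892$)
$\frac{1}{M + q{\left(\left(-1\right) 8 \right)}} = \frac{1}{- \frac{379548}{38369} + 176} = \frac{1}{\frac{6373396}{38369}} = \frac{38369}{6373396}$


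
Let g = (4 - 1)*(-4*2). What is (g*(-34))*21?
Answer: 17136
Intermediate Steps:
g = -24 (g = 3*(-8) = -24)
(g*(-34))*21 = -24*(-34)*21 = 816*21 = 17136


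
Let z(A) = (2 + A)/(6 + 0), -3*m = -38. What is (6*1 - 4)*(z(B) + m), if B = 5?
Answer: 83/3 ≈ 27.667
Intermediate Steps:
m = 38/3 (m = -1/3*(-38) = 38/3 ≈ 12.667)
z(A) = 1/3 + A/6 (z(A) = (2 + A)/6 = (2 + A)*(1/6) = 1/3 + A/6)
(6*1 - 4)*(z(B) + m) = (6*1 - 4)*((1/3 + (1/6)*5) + 38/3) = (6 - 4)*((1/3 + 5/6) + 38/3) = 2*(7/6 + 38/3) = 2*(83/6) = 83/3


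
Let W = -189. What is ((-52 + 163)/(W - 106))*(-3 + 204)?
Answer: -22311/295 ≈ -75.630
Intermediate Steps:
((-52 + 163)/(W - 106))*(-3 + 204) = ((-52 + 163)/(-189 - 106))*(-3 + 204) = (111/(-295))*201 = (111*(-1/295))*201 = -111/295*201 = -22311/295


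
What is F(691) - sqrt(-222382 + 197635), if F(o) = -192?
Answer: -192 - I*sqrt(24747) ≈ -192.0 - 157.31*I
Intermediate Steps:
F(691) - sqrt(-222382 + 197635) = -192 - sqrt(-222382 + 197635) = -192 - sqrt(-24747) = -192 - I*sqrt(24747)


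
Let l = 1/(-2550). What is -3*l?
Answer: 1/850 ≈ 0.0011765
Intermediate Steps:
l = -1/2550 ≈ -0.00039216
-3*l = -3*(-1/2550) = 1/850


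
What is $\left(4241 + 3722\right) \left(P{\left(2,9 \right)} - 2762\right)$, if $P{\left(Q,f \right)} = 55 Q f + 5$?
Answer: $-14070621$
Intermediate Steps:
$P{\left(Q,f \right)} = 5 + 55 Q f$ ($P{\left(Q,f \right)} = 55 Q f + 5 = 5 + 55 Q f$)
$\left(4241 + 3722\right) \left(P{\left(2,9 \right)} - 2762\right) = \left(4241 + 3722\right) \left(\left(5 + 55 \cdot 2 \cdot 9\right) - 2762\right) = 7963 \left(\left(5 + 990\right) - 2762\right) = 7963 \left(995 - 2762\right) = 7963 \left(-1767\right) = -14070621$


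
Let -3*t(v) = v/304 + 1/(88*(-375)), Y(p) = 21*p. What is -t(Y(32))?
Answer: 1385981/1881000 ≈ 0.73683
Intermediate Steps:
t(v) = 1/99000 - v/912 (t(v) = -(v/304 + 1/(88*(-375)))/3 = -(v*(1/304) + (1/88)*(-1/375))/3 = -(v/304 - 1/33000)/3 = -(-1/33000 + v/304)/3 = 1/99000 - v/912)
-t(Y(32)) = -(1/99000 - 7*32/304) = -(1/99000 - 1/912*672) = -(1/99000 - 14/19) = -1*(-1385981/1881000) = 1385981/1881000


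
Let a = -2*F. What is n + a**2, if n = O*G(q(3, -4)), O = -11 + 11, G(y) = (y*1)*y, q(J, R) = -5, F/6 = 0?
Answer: 0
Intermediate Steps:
F = 0 (F = 6*0 = 0)
G(y) = y**2 (G(y) = y*y = y**2)
a = 0 (a = -2*0 = 0)
O = 0
n = 0 (n = 0*(-5)**2 = 0*25 = 0)
n + a**2 = 0 + 0**2 = 0 + 0 = 0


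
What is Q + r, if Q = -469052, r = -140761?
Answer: -609813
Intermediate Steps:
Q + r = -469052 - 140761 = -609813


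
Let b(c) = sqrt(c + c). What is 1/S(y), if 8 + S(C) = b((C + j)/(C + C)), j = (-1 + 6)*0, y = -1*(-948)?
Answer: -1/7 ≈ -0.14286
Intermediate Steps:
y = 948
j = 0 (j = 5*0 = 0)
b(c) = sqrt(2)*sqrt(c) (b(c) = sqrt(2*c) = sqrt(2)*sqrt(c))
S(C) = -7 (S(C) = -8 + sqrt(2)*sqrt((C + 0)/(C + C)) = -8 + sqrt(2)*sqrt(C/((2*C))) = -8 + sqrt(2)*sqrt(C*(1/(2*C))) = -8 + sqrt(2)*sqrt(1/2) = -8 + sqrt(2)*(sqrt(2)/2) = -8 + 1 = -7)
1/S(y) = 1/(-7) = -1/7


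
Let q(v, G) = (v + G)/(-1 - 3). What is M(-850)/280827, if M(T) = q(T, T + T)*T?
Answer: -180625/93609 ≈ -1.9296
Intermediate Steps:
q(v, G) = -G/4 - v/4 (q(v, G) = (G + v)/(-4) = (G + v)*(-1/4) = -G/4 - v/4)
M(T) = -3*T**2/4 (M(T) = (-(T + T)/4 - T/4)*T = (-T/2 - T/4)*T = (-3*T/4)*T = -3*T**2/4)
M(-850)/280827 = -3/4*(-850)**2/280827 = -3/4*722500*(1/280827) = -541875*1/280827 = -180625/93609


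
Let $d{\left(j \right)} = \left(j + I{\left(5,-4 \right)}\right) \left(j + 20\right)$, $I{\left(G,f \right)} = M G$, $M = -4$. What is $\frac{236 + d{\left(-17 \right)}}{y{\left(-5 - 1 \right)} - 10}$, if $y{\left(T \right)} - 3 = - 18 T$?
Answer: $\frac{125}{101} \approx 1.2376$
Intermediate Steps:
$I{\left(G,f \right)} = - 4 G$
$y{\left(T \right)} = 3 - 18 T$
$d{\left(j \right)} = \left(-20 + j\right) \left(20 + j\right)$ ($d{\left(j \right)} = \left(j - 20\right) \left(j + 20\right) = \left(j - 20\right) \left(20 + j\right) = \left(-20 + j\right) \left(20 + j\right)$)
$\frac{236 + d{\left(-17 \right)}}{y{\left(-5 - 1 \right)} - 10} = \frac{236 - \left(400 - \left(-17\right)^{2}\right)}{\left(3 - 18 \left(-5 - 1\right)\right) - 10} = \frac{236 + \left(-400 + 289\right)}{\left(3 - -108\right) - 10} = \frac{236 - 111}{\left(3 + 108\right) - 10} = \frac{125}{111 - 10} = \frac{125}{101}$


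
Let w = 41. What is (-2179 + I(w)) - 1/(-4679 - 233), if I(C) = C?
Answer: -10501855/4912 ≈ -2138.0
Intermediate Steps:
(-2179 + I(w)) - 1/(-4679 - 233) = (-2179 + 41) - 1/(-4679 - 233) = -2138 - 1/(-4912) = -2138 - 1*(-1/4912) = -2138 + 1/4912 = -10501855/4912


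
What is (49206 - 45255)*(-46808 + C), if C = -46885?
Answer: -370181043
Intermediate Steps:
(49206 - 45255)*(-46808 + C) = (49206 - 45255)*(-46808 - 46885) = 3951*(-93693) = -370181043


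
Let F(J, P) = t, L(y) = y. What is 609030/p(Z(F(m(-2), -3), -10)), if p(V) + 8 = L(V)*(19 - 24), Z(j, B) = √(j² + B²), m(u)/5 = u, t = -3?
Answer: 1624080/887 - 1015050*√109/887 ≈ -10117.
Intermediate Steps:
m(u) = 5*u
F(J, P) = -3
Z(j, B) = √(B² + j²)
p(V) = -8 - 5*V (p(V) = -8 + V*(19 - 24) = -8 + V*(-5) = -8 - 5*V)
609030/p(Z(F(m(-2), -3), -10)) = 609030/(-8 - 5*√((-10)² + (-3)²)) = 609030/(-8 - 5*√(100 + 9)) = 609030/(-8 - 5*√109)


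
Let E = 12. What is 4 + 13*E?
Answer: 160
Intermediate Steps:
4 + 13*E = 4 + 13*12 = 4 + 156 = 160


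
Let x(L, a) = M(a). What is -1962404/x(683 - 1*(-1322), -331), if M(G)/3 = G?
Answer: 1962404/993 ≈ 1976.2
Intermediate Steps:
M(G) = 3*G
x(L, a) = 3*a
-1962404/x(683 - 1*(-1322), -331) = -1962404/(3*(-331)) = -1962404/(-993) = -1962404*(-1/993) = 1962404/993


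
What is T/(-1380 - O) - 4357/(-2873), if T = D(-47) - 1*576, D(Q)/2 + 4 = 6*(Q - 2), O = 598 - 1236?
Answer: 3300025/1065883 ≈ 3.0960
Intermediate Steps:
O = -638
D(Q) = -32 + 12*Q (D(Q) = -8 + 2*(6*(Q - 2)) = -8 + 2*(6*(-2 + Q)) = -8 + 2*(-12 + 6*Q) = -8 + (-24 + 12*Q) = -32 + 12*Q)
T = -1172 (T = (-32 + 12*(-47)) - 1*576 = (-32 - 564) - 576 = -596 - 576 = -1172)
T/(-1380 - O) - 4357/(-2873) = -1172/(-1380 - 1*(-638)) - 4357/(-2873) = -1172/(-1380 + 638) - 4357*(-1/2873) = -1172/(-742) + 4357/2873 = -1172*(-1/742) + 4357/2873 = 586/371 + 4357/2873 = 3300025/1065883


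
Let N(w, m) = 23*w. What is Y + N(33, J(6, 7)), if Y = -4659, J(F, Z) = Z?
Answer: -3900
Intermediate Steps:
Y + N(33, J(6, 7)) = -4659 + 23*33 = -4659 + 759 = -3900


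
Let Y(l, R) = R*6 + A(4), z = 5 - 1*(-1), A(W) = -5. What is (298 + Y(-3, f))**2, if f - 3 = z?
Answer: 120409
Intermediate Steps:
z = 6 (z = 5 + 1 = 6)
f = 9 (f = 3 + 6 = 9)
Y(l, R) = -5 + 6*R (Y(l, R) = R*6 - 5 = 6*R - 5 = -5 + 6*R)
(298 + Y(-3, f))**2 = (298 + (-5 + 6*9))**2 = (298 + (-5 + 54))**2 = (298 + 49)**2 = 347**2 = 120409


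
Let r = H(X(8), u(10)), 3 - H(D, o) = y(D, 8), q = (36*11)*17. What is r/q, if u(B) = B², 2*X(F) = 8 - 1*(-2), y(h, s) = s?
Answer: -5/6732 ≈ -0.00074272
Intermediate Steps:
q = 6732 (q = 396*17 = 6732)
X(F) = 5 (X(F) = (8 - 1*(-2))/2 = (8 + 2)/2 = (½)*10 = 5)
H(D, o) = -5 (H(D, o) = 3 - 1*8 = 3 - 8 = -5)
r = -5
r/q = -5/6732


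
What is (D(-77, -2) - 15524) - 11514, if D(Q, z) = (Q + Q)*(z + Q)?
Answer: -14872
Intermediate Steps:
D(Q, z) = 2*Q*(Q + z) (D(Q, z) = (2*Q)*(Q + z) = 2*Q*(Q + z))
(D(-77, -2) - 15524) - 11514 = (2*(-77)*(-77 - 2) - 15524) - 11514 = (2*(-77)*(-79) - 15524) - 11514 = (12166 - 15524) - 11514 = -3358 - 11514 = -14872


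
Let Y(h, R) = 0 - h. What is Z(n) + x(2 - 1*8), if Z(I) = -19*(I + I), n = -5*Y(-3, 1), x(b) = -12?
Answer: 558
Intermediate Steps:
Y(h, R) = -h
n = -15 (n = -(-5)*(-3) = -5*3 = -15)
Z(I) = -38*I
Z(n) + x(2 - 1*8) = -38*(-15) - 12 = 570 - 12 = 558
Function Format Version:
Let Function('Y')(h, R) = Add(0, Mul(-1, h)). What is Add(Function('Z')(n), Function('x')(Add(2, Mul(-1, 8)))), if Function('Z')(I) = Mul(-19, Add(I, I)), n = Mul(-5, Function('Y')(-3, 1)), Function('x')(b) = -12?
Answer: 558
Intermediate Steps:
Function('Y')(h, R) = Mul(-1, h)
n = -15 (n = Mul(-5, Mul(-1, -3)) = Mul(-5, 3) = -15)
Function('Z')(I) = Mul(-38, I) (Function('Z')(I) = Mul(-19, Mul(2, I)) = Mul(-38, I))
Add(Function('Z')(n), Function('x')(Add(2, Mul(-1, 8)))) = Add(Mul(-38, -15), -12) = Add(570, -12) = 558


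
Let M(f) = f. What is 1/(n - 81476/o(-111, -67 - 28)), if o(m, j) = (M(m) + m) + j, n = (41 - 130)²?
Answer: 317/2592433 ≈ 0.00012228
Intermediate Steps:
n = 7921 (n = (-89)² = 7921)
o(m, j) = j + 2*m (o(m, j) = (m + m) + j = 2*m + j = j + 2*m)
1/(n - 81476/o(-111, -67 - 28)) = 1/(7921 - 81476/((-67 - 28) + 2*(-111))) = 1/(7921 - 81476/(-95 - 222)) = 1/(7921 - 81476/(-317)) = 1/(7921 - 81476*(-1/317)) = 1/(7921 + 81476/317) = 1/(2592433/317) = 317/2592433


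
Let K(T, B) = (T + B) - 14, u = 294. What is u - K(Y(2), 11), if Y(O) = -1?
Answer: 298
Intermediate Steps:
K(T, B) = -14 + B + T (K(T, B) = (B + T) - 14 = -14 + B + T)
u - K(Y(2), 11) = 294 - (-14 + 11 - 1) = 294 - 1*(-4) = 294 + 4 = 298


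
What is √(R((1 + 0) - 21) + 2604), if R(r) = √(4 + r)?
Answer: 2*√(651 + I) ≈ 51.029 + 0.039193*I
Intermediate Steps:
√(R((1 + 0) - 21) + 2604) = √(√(4 + ((1 + 0) - 21)) + 2604) = √(√(4 + (1 - 21)) + 2604) = √(√(4 - 20) + 2604) = √(√(-16) + 2604) = √(4*I + 2604) = √(2604 + 4*I)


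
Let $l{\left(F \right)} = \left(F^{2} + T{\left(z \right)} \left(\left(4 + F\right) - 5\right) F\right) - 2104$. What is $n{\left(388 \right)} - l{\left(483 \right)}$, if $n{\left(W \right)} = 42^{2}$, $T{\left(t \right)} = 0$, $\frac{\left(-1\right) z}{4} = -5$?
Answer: $-229421$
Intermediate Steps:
$z = 20$ ($z = \left(-4\right) \left(-5\right) = 20$)
$l{\left(F \right)} = -2104 + F^{2}$ ($l{\left(F \right)} = \left(F^{2} + 0 \left(\left(4 + F\right) - 5\right) F\right) - 2104 = \left(F^{2} + 0 \left(-1 + F\right) F\right) - 2104 = \left(F^{2} + 0 F\right) - 2104 = \left(F^{2} + 0\right) - 2104 = F^{2} - 2104 = -2104 + F^{2}$)
$n{\left(W \right)} = 1764$
$n{\left(388 \right)} - l{\left(483 \right)} = 1764 - \left(-2104 + 483^{2}\right) = 1764 - \left(-2104 + 233289\right) = 1764 - 231185 = -229421$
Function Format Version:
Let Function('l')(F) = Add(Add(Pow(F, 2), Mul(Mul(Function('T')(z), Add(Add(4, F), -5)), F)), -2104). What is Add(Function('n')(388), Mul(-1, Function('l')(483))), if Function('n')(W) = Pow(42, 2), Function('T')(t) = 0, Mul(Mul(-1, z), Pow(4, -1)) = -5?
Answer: -229421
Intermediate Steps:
z = 20 (z = Mul(-4, -5) = 20)
Function('l')(F) = Add(-2104, Pow(F, 2)) (Function('l')(F) = Add(Add(Pow(F, 2), Mul(Mul(0, Add(Add(4, F), -5)), F)), -2104) = Add(Add(Pow(F, 2), Mul(Mul(0, Add(-1, F)), F)), -2104) = Add(Add(Pow(F, 2), Mul(0, F)), -2104) = Add(Add(Pow(F, 2), 0), -2104) = Add(Pow(F, 2), -2104) = Add(-2104, Pow(F, 2)))
Function('n')(W) = 1764
Add(Function('n')(388), Mul(-1, Function('l')(483))) = Add(1764, Mul(-1, Add(-2104, Pow(483, 2)))) = Add(1764, Mul(-1, Add(-2104, 233289))) = Add(1764, Mul(-1, 231185)) = Add(1764, -231185) = -229421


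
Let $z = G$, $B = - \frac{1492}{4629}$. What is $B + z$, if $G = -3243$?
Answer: $- \frac{15013339}{4629} \approx -3243.3$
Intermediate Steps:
$B = - \frac{1492}{4629}$ ($B = \left(-1492\right) \frac{1}{4629} = - \frac{1492}{4629} \approx -0.32232$)
$z = -3243$
$B + z = - \frac{1492}{4629} - 3243 = - \frac{15013339}{4629}$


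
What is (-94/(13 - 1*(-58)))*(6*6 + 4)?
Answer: -3760/71 ≈ -52.958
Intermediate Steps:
(-94/(13 - 1*(-58)))*(6*6 + 4) = (-94/(13 + 58))*(36 + 4) = -94/71*40 = -3760/71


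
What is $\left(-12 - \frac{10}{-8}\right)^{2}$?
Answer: $\frac{1849}{16} \approx 115.56$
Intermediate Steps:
$\left(-12 - \frac{10}{-8}\right)^{2} = \left(-12 - - \frac{5}{4}\right)^{2} = \left(-12 + \frac{5}{4}\right)^{2} = \left(- \frac{43}{4}\right)^{2} = \frac{1849}{16}$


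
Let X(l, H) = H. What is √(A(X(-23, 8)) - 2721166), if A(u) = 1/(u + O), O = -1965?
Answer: 53*I*√3710094299/1957 ≈ 1649.6*I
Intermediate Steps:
A(u) = 1/(-1965 + u) (A(u) = 1/(u - 1965) = 1/(-1965 + u))
√(A(X(-23, 8)) - 2721166) = √(1/(-1965 + 8) - 2721166) = √(1/(-1957) - 2721166) = √(-1/1957 - 2721166) = √(-5325321863/1957) = 53*I*√3710094299/1957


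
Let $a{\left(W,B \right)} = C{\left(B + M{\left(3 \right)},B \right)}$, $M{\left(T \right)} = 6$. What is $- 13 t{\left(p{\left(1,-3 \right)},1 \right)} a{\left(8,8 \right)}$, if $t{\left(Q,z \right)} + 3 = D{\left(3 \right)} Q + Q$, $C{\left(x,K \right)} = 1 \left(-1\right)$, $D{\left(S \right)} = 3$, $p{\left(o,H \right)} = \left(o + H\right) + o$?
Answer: $-91$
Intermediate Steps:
$p{\left(o,H \right)} = H + 2 o$ ($p{\left(o,H \right)} = \left(H + o\right) + o = H + 2 o$)
$C{\left(x,K \right)} = -1$
$a{\left(W,B \right)} = -1$
$t{\left(Q,z \right)} = -3 + 4 Q$ ($t{\left(Q,z \right)} = -3 + \left(3 Q + Q\right) = -3 + 4 Q$)
$- 13 t{\left(p{\left(1,-3 \right)},1 \right)} a{\left(8,8 \right)} = - 13 \left(-3 + 4 \left(-3 + 2 \cdot 1\right)\right) \left(-1\right) = - 13 \left(-3 + 4 \left(-3 + 2\right)\right) \left(-1\right) = - 13 \left(-3 + 4 \left(-1\right)\right) \left(-1\right) = - 13 \left(-3 - 4\right) \left(-1\right) = \left(-13\right) \left(-7\right) \left(-1\right) = 91 \left(-1\right) = -91$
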